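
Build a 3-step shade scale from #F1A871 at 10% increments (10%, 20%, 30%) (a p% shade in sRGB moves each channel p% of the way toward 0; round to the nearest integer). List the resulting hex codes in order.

#D99766, #C1865A, #A9764F

#F1A871 is rgb(241, 168, 113).
10%: (241 − 24.1 = 216.9→217, 168 − 16.8 = 151.2→151, 113 − 11.3 = 101.7→102) → #D99766
20%: (241 − 48.2 = 192.8→193, 168 − 33.6 = 134.4→134, 113 − 22.6 = 90.4→90) → #C1865A
30%: (241 − 72.3 = 168.7→169, 168 − 50.4 = 117.6→118, 113 − 33.9 = 79.1→79) → #A9764F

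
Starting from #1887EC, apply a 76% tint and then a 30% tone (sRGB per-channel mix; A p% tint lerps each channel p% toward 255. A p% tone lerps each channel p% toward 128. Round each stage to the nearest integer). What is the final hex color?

#B2C5D5

#1887EC is rgb(24, 135, 236).
Lerp each channel 76% toward 255:
  R: 24 + 0.76×(255−24) = 24 + 175.56 = 199.56 → 200
  G: 135 + 0.76×(255−135) = 135 + 91.2 = 226.2 → 226
  B: 236 + 0.76×(255−236) = 236 + 14.44 = 250.44 → 250
After the tint: rgb(200, 226, 250) = #C8E2FA.
Per channel, c → c + 0.3(128 − c):
  R: 200 + 0.3×(128−200) = 200 − 21.6 = 178.4 → 178
  G: 226 − 29.4 = 196.6 → 197
  B: 250 + 0.3×(128−250) = 250 − 36.6 = 213.4 → 213
rgb(178, 197, 213) = #B2C5D5.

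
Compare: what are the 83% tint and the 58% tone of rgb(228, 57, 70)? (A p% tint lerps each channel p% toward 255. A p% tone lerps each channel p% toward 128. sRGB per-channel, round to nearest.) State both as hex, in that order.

83% tint:
  R: 228 + 0.83×(255−228) = 228 + 22.41 = 250.41 → 250
  G: 57 + 164.34 = 221.34 → 221
  B: 70 + 0.83×(255−70) = 70 + 153.55 = 223.55 → 224
  → #fadde0
58% tone:
  R: 228 − 58 = 170 → 170
  G: 57 + 0.58×(128−57) = 57 + 41.18 = 98.18 → 98
  B: 70 + 0.58×(128−70) = 70 + 33.64 = 103.64 → 104
  → #aa6268

#fadde0, #aa6268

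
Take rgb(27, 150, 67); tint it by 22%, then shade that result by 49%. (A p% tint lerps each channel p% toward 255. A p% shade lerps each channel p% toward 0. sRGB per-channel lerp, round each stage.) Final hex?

A 22% tint moves each channel 22% toward 255:
  R: 27 + 50.16 = 77.16 → 77
  G: 150 + 23.1 = 173.1 → 173
  B: 67 + 0.22×(255−67) = 67 + 41.36 = 108.36 → 108
After the tint: rgb(77, 173, 108) = #4dad6c.
Lerp each channel 49% toward 0:
  R: 77 − 37.73 = 39.27 → 39
  G: 173 − 84.77 = 88.23 → 88
  B: 108 + 0.49×(0−108) = 108 − 52.92 = 55.08 → 55
rgb(39, 88, 55) = #275837.

#275837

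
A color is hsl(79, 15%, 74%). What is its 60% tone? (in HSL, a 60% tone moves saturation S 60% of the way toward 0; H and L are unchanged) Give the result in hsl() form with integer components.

hsl(79, 6%, 74%)

S moves 60% from 15 toward 0: 15 − 9 = 6 → 6.
H and L are unchanged.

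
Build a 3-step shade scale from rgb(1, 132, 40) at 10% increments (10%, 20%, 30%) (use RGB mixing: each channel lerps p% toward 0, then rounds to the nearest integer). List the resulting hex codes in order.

#017724, #016A20, #015C1C

10%: (1→1, 132 − 13.2 = 118.8→119, 40 − 4 = 36→36) → #017724
20%: (1→1, 132 − 26.4 = 105.6→106, 40 − 8 = 32→32) → #016A20
30%: (1→1, 132 − 39.6 = 92.4→92, 40 − 12 = 28→28) → #015C1C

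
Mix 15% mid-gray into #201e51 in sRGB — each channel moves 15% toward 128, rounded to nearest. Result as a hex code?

#201e51 is rgb(32, 30, 81).
Per channel, c → c + 0.15(128 − c):
  R: 32 + 0.15×(128−32) = 32 + 14.4 = 46.4 → 46
  G: 30 + 0.15×(128−30) = 30 + 14.7 = 44.7 → 45
  B: 81 + 7.05 = 88.05 → 88
rgb(46, 45, 88) = #2e2d58.

#2e2d58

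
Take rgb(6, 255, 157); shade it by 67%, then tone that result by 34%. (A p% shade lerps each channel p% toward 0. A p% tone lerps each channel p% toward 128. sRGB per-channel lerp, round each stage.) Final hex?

Lerp each channel 67% toward 0:
  R: 6 + 0.67×(0−6) = 6 − 4.02 = 1.98 → 2
  G: 255 + 0.67×(0−255) = 255 − 170.85 = 84.15 → 84
  B: 157 + 0.67×(0−157) = 157 − 105.19 = 51.81 → 52
After the shade: rgb(2, 84, 52) = #025434.
Per channel, c → c + 0.34(128 − c):
  R: 2 + 0.34×(128−2) = 2 + 42.84 = 44.84 → 45
  G: 84 + 14.96 = 98.96 → 99
  B: 52 + 0.34×(128−52) = 52 + 25.84 = 77.84 → 78
rgb(45, 99, 78) = #2d634e.

#2d634e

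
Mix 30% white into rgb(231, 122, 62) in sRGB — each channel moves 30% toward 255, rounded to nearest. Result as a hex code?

#eea278

Lerp each channel 30% toward 255:
  R: 231 + 7.2 = 238.2 → 238
  G: 122 + 39.9 = 161.9 → 162
  B: 62 + 57.9 = 119.9 → 120
rgb(238, 162, 120) = #eea278.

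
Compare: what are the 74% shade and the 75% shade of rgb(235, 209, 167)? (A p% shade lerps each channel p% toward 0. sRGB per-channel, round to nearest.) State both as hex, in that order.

#3D362B, #3B342A

74% shade:
  R: 235 + 0.74×(0−235) = 235 − 173.9 = 61.1 → 61
  G: 209 − 154.66 = 54.34 → 54
  B: 167 − 123.58 = 43.42 → 43
  → #3D362B
75% shade:
  R: 235 + 0.75×(0−235) = 235 − 176.25 = 58.75 → 59
  G: 209 − 156.75 = 52.25 → 52
  B: 167 + 0.75×(0−167) = 167 − 125.25 = 41.75 → 42
  → #3B342A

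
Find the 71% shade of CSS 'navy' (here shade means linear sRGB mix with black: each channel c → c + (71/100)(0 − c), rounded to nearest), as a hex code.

#000025

CSS navy is rgb(0, 0, 128).
A 71% shade moves each channel 71% toward 0:
  R: 0 + 0.71×(0−0) = 0 + 0 = 0 → 0
  G: 0 + 0 = 0 → 0
  B: 128 − 90.88 = 37.12 → 37
rgb(0, 0, 37) = #000025.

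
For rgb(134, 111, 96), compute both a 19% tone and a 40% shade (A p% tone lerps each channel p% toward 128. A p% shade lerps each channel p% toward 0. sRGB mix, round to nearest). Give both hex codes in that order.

19% tone:
  R: 134 + 0.19×(128−134) = 134 − 1.14 = 132.86 → 133
  G: 111 + 0.19×(128−111) = 111 + 3.23 = 114.23 → 114
  B: 96 + 0.19×(128−96) = 96 + 6.08 = 102.08 → 102
  → #857266
40% shade:
  R: 134 − 53.6 = 80.4 → 80
  G: 111 + 0.4×(0−111) = 111 − 44.4 = 66.6 → 67
  B: 96 − 38.4 = 57.6 → 58
  → #50433a

#857266, #50433a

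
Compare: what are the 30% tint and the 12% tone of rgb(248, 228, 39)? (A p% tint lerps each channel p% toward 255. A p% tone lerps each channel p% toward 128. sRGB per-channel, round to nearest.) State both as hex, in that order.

#faec68, #ead832

30% tint:
  R: 248 + 2.1 = 250.1 → 250
  G: 228 + 0.3×(255−228) = 228 + 8.1 = 236.1 → 236
  B: 39 + 64.8 = 103.8 → 104
  → #faec68
12% tone:
  R: 248 + 0.12×(128−248) = 248 − 14.4 = 233.6 → 234
  G: 228 + 0.12×(128−228) = 228 − 12 = 216 → 216
  B: 39 + 10.68 = 49.68 → 50
  → #ead832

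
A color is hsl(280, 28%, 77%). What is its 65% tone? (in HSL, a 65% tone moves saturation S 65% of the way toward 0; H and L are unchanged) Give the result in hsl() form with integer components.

S moves 65% from 28 toward 0: 28 − 18.2 = 9.8 → 10.
H and L are unchanged.

hsl(280, 10%, 77%)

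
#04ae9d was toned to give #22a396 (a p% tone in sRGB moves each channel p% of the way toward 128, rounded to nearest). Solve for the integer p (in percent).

24%

#04ae9d is rgb(4, 174, 157); #22a396 is rgb(34, 163, 150).
On the R channel (widest range): 34 ≈ 4 + (p/100)(128 − 4), so p ≈ 100×(34 − 4)/(128 − 4) = 3000/124 = 24.19.
p = 24 reproduces all three channels after rounding.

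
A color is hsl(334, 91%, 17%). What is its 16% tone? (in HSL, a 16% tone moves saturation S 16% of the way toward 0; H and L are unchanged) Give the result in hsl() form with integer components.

S moves 16% from 91 toward 0: 91 − 14.56 = 76.44 → 76.
H and L are unchanged.

hsl(334, 76%, 17%)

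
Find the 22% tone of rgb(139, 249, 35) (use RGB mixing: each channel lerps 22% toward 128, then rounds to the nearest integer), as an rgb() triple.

rgb(137, 222, 55)

Per channel, c → c + 0.22(128 − c):
  R: 139 − 2.42 = 136.58 → 137
  G: 249 − 26.62 = 222.38 → 222
  B: 35 + 0.22×(128−35) = 35 + 20.46 = 55.46 → 55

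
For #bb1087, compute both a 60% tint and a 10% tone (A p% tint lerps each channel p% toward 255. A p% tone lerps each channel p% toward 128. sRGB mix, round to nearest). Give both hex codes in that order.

#bb1087 is rgb(187, 16, 135).
60% tint:
  R: 187 + 40.8 = 227.8 → 228
  G: 16 + 0.6×(255−16) = 16 + 143.4 = 159.4 → 159
  B: 135 + 72 = 207 → 207
  → #e49fcf
10% tone:
  R: 187 − 5.9 = 181.1 → 181
  G: 16 + 0.1×(128−16) = 16 + 11.2 = 27.2 → 27
  B: 135 − 0.7 = 134.3 → 134
  → #b51b86

#e49fcf, #b51b86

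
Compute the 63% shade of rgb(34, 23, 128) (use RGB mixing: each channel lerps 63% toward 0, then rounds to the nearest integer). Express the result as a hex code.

#0d092f

Per channel, c → c + 0.63(0 − c):
  R: 34 − 21.42 = 12.58 → 13
  G: 23 − 14.49 = 8.51 → 9
  B: 128 + 0.63×(0−128) = 128 − 80.64 = 47.36 → 47
rgb(13, 9, 47) = #0d092f.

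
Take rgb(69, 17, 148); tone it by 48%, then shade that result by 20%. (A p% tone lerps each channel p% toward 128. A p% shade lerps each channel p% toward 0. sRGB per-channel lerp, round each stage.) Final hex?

A 48% tone moves each channel 48% toward 128:
  R: 69 + 0.48×(128−69) = 69 + 28.32 = 97.32 → 97
  G: 17 + 0.48×(128−17) = 17 + 53.28 = 70.28 → 70
  B: 148 + 0.48×(128−148) = 148 − 9.6 = 138.4 → 138
After the tone: rgb(97, 70, 138) = #61468a.
Lerp each channel 20% toward 0:
  R: 97 + 0.2×(0−97) = 97 − 19.4 = 77.6 → 78
  G: 70 − 14 = 56 → 56
  B: 138 − 27.6 = 110.4 → 110
rgb(78, 56, 110) = #4e386e.

#4e386e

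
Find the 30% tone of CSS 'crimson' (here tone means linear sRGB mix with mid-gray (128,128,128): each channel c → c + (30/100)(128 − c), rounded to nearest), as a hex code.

CSS crimson is rgb(220, 20, 60).
A 30% tone moves each channel 30% toward 128:
  R: 220 + 0.3×(128−220) = 220 − 27.6 = 192.4 → 192
  G: 20 + 0.3×(128−20) = 20 + 32.4 = 52.4 → 52
  B: 60 + 20.4 = 80.4 → 80
rgb(192, 52, 80) = #C03450.

#C03450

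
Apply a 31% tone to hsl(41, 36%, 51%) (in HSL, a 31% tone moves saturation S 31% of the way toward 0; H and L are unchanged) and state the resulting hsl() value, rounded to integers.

S moves 31% from 36 toward 0: 36 − 11.16 = 24.84 → 25.
H and L are unchanged.

hsl(41, 25%, 51%)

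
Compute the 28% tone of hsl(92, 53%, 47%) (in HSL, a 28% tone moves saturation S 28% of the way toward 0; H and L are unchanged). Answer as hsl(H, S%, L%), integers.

S moves 28% from 53 toward 0: 53 − 14.84 = 38.16 → 38.
H and L are unchanged.

hsl(92, 38%, 47%)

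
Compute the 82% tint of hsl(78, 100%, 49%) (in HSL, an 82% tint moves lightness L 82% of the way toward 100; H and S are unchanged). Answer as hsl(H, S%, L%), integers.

L moves 82% from 49 toward 100: 49 + 41.82 = 90.82 → 91.
H and S are unchanged.

hsl(78, 100%, 91%)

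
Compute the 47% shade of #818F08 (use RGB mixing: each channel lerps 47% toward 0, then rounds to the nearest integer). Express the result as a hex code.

#444C04

#818F08 is rgb(129, 143, 8).
Per channel, c → c + 0.47(0 − c):
  R: 129 + 0.47×(0−129) = 129 − 60.63 = 68.37 → 68
  G: 143 + 0.47×(0−143) = 143 − 67.21 = 75.79 → 76
  B: 8 + 0.47×(0−8) = 8 − 3.76 = 4.24 → 4
rgb(68, 76, 4) = #444C04.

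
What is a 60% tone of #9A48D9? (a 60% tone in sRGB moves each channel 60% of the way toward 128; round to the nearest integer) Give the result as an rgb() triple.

#9A48D9 is rgb(154, 72, 217).
Per channel, c → c + 0.6(128 − c):
  R: 154 + 0.6×(128−154) = 154 − 15.6 = 138.4 → 138
  G: 72 + 33.6 = 105.6 → 106
  B: 217 + 0.6×(128−217) = 217 − 53.4 = 163.6 → 164

rgb(138, 106, 164)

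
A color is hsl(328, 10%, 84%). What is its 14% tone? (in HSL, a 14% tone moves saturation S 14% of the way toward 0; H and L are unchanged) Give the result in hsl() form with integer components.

hsl(328, 9%, 84%)

S moves 14% from 10 toward 0: 10 − 1.4 = 8.6 → 9.
H and L are unchanged.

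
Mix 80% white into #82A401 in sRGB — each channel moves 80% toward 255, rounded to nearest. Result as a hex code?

#82A401 is rgb(130, 164, 1).
Lerp each channel 80% toward 255:
  R: 130 + 100 = 230 → 230
  G: 164 + 0.8×(255−164) = 164 + 72.8 = 236.8 → 237
  B: 1 + 0.8×(255−1) = 1 + 203.2 = 204.2 → 204
rgb(230, 237, 204) = #E6EDCC.

#E6EDCC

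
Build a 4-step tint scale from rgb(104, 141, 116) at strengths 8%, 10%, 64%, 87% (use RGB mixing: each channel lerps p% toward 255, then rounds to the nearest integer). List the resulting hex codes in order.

8%: (104 + 12.08 = 116.08→116, 141 + 9.12 = 150.12→150, 116 + 11.12 = 127.12→127) → #74967F
10%: (104 + 15.1 = 119.1→119, 141 + 11.4 = 152.4→152, 116 + 13.9 = 129.9→130) → #779882
64%: (104 + 96.64 = 200.64→201, 141 + 72.96 = 213.96→214, 116 + 88.96 = 204.96→205) → #C9D6CD
87%: (104 + 131.37 = 235.37→235, 141 + 99.18 = 240.18→240, 116 + 120.93 = 236.93→237) → #EBF0ED

#74967F, #779882, #C9D6CD, #EBF0ED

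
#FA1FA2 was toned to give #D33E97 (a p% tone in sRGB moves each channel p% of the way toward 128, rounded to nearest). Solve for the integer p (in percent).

32%

#FA1FA2 is rgb(250, 31, 162); #D33E97 is rgb(211, 62, 151).
On the R channel (widest range): 211 ≈ 250 + (p/100)(128 − 250), so p ≈ 100×(211 − 250)/(128 − 250) = -3900/-122 = 31.97.
p = 32 reproduces all three channels after rounding.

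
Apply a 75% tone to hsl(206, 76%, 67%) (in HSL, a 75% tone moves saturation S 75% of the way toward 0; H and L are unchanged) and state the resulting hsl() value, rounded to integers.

S moves 75% from 76 toward 0: 76 − 57 = 19 → 19.
H and L are unchanged.

hsl(206, 19%, 67%)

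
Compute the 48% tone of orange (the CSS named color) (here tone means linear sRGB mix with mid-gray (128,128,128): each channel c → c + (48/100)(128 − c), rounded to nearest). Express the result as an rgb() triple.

CSS orange is rgb(255, 165, 0).
Per channel, c → c + 0.48(128 − c):
  R: 255 − 60.96 = 194.04 → 194
  G: 165 + 0.48×(128−165) = 165 − 17.76 = 147.24 → 147
  B: 0 + 0.48×(128−0) = 0 + 61.44 = 61.44 → 61

rgb(194, 147, 61)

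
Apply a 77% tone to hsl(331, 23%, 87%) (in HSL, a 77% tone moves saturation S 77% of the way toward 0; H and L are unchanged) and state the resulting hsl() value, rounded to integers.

S moves 77% from 23 toward 0: 23 − 17.71 = 5.29 → 5.
H and L are unchanged.

hsl(331, 5%, 87%)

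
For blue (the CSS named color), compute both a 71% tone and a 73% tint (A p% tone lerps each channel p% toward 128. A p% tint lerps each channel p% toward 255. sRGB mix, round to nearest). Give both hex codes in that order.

#5B5BA5, #BABAFF

CSS blue is rgb(0, 0, 255).
71% tone:
  R: 0 + 0.71×(128−0) = 0 + 90.88 = 90.88 → 91
  G: 0 + 0.71×(128−0) = 0 + 90.88 = 90.88 → 91
  B: 255 − 90.17 = 164.83 → 165
  → #5B5BA5
73% tint:
  R: 0 + 186.15 = 186.15 → 186
  G: 0 + 186.15 = 186.15 → 186
  B: 255 + 0 = 255 → 255
  → #BABAFF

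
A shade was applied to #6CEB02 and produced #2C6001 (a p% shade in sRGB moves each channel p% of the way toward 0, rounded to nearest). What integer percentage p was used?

59%

#6CEB02 is rgb(108, 235, 2); #2C6001 is rgb(44, 96, 1).
On the G channel (widest range): 96 ≈ 235 + (p/100)(0 − 235), so p ≈ 100×(96 − 235)/(0 − 235) = -13900/-235 = 59.15.
p = 59 reproduces all three channels after rounding.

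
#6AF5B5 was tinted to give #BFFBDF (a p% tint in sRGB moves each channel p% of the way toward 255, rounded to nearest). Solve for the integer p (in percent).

#6AF5B5 is rgb(106, 245, 181); #BFFBDF is rgb(191, 251, 223).
On the R channel (widest range): 191 ≈ 106 + (p/100)(255 − 106), so p ≈ 100×(191 − 106)/(255 − 106) = 8500/149 = 57.05.
p = 57 reproduces all three channels after rounding.

57%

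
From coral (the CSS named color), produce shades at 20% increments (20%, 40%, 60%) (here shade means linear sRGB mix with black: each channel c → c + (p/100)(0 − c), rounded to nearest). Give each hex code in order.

CSS coral is rgb(255, 127, 80).
20%: (255 − 51 = 204→204, 127 − 25.4 = 101.6→102, 80 − 16 = 64→64) → #CC6640
40%: (255 − 102 = 153→153, 127 − 50.8 = 76.2→76, 80 − 32 = 48→48) → #994C30
60%: (255 − 153 = 102→102, 127 − 76.2 = 50.8→51, 80 − 48 = 32→32) → #663320

#CC6640, #994C30, #663320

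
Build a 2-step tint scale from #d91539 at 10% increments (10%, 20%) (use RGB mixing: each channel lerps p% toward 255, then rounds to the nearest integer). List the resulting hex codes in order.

#d91539 is rgb(217, 21, 57).
10%: (217 + 3.8 = 220.8→221, 21 + 23.4 = 44.4→44, 57 + 19.8 = 76.8→77) → #dd2c4d
20%: (217 + 7.6 = 224.6→225, 21 + 46.8 = 67.8→68, 57 + 39.6 = 96.6→97) → #e14461

#dd2c4d, #e14461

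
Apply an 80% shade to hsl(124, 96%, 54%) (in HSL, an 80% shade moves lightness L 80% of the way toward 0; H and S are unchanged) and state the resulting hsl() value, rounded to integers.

hsl(124, 96%, 11%)

L moves 80% from 54 toward 0: 54 − 43.2 = 10.8 → 11.
H and S are unchanged.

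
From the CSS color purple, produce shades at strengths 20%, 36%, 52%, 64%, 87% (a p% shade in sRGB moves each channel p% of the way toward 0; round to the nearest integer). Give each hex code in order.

#660066, #520052, #3D003D, #2E002E, #110011

CSS purple is rgb(128, 0, 128).
20%: (128 − 25.6 = 102.4→102, 0→0, 128 − 25.6 = 102.4→102) → #660066
36%: (128 − 46.08 = 81.92→82, 0→0, 128 − 46.08 = 81.92→82) → #520052
52%: (128 − 66.56 = 61.44→61, 0→0, 128 − 66.56 = 61.44→61) → #3D003D
64%: (128 − 81.92 = 46.08→46, 0→0, 128 − 81.92 = 46.08→46) → #2E002E
87%: (128 − 111.36 = 16.64→17, 0→0, 128 − 111.36 = 16.64→17) → #110011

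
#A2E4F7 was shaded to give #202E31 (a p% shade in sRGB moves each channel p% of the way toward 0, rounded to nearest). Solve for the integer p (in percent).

#A2E4F7 is rgb(162, 228, 247); #202E31 is rgb(32, 46, 49).
On the B channel (widest range): 49 ≈ 247 + (p/100)(0 − 247), so p ≈ 100×(49 − 247)/(0 − 247) = -19800/-247 = 80.16.
p = 80 reproduces all three channels after rounding.

80%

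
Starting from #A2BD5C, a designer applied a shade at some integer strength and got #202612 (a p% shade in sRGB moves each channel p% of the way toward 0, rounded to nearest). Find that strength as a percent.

#A2BD5C is rgb(162, 189, 92); #202612 is rgb(32, 38, 18).
On the G channel (widest range): 38 ≈ 189 + (p/100)(0 − 189), so p ≈ 100×(38 − 189)/(0 − 189) = -15100/-189 = 79.89.
p = 80 reproduces all three channels after rounding.

80%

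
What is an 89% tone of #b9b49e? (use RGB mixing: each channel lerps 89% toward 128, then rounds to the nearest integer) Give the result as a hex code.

#b9b49e is rgb(185, 180, 158).
An 89% tone moves each channel 89% toward 128:
  R: 185 − 50.73 = 134.27 → 134
  G: 180 − 46.28 = 133.72 → 134
  B: 158 − 26.7 = 131.3 → 131
rgb(134, 134, 131) = #868683.

#868683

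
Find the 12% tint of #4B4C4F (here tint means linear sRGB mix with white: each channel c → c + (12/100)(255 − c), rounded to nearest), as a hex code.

#616164

#4B4C4F is rgb(75, 76, 79).
Lerp each channel 12% toward 255:
  R: 75 + 21.6 = 96.6 → 97
  G: 76 + 0.12×(255−76) = 76 + 21.48 = 97.48 → 97
  B: 79 + 21.12 = 100.12 → 100
rgb(97, 97, 100) = #616164.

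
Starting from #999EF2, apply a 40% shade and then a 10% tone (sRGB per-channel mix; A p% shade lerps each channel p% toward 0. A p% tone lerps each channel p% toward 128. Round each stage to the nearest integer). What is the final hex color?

#999EF2 is rgb(153, 158, 242).
Lerp each channel 40% toward 0:
  R: 153 + 0.4×(0−153) = 153 − 61.2 = 91.8 → 92
  G: 158 − 63.2 = 94.8 → 95
  B: 242 − 96.8 = 145.2 → 145
After the shade: rgb(92, 95, 145) = #5C5F91.
Lerp each channel 10% toward 128:
  R: 92 + 3.6 = 95.6 → 96
  G: 95 + 3.3 = 98.3 → 98
  B: 145 + 0.1×(128−145) = 145 − 1.7 = 143.3 → 143
rgb(96, 98, 143) = #60628F.

#60628F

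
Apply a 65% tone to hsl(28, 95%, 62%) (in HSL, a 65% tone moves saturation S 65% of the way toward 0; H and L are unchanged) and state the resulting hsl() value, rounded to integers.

hsl(28, 33%, 62%)

S moves 65% from 95 toward 0: 95 − 61.75 = 33.25 → 33.
H and L are unchanged.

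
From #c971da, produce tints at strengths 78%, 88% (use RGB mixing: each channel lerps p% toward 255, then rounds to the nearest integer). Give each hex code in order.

#c971da is rgb(201, 113, 218).
78%: (201 + 42.12 = 243.12→243, 113 + 110.76 = 223.76→224, 218 + 28.86 = 246.86→247) → #f3e0f7
88%: (201 + 47.52 = 248.52→249, 113 + 124.96 = 237.96→238, 218 + 32.56 = 250.56→251) → #f9eefb

#f3e0f7, #f9eefb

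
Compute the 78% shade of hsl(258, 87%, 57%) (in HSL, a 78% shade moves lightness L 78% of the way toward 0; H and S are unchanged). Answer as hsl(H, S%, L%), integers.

hsl(258, 87%, 13%)

L moves 78% from 57 toward 0: 57 − 44.46 = 12.54 → 13.
H and S are unchanged.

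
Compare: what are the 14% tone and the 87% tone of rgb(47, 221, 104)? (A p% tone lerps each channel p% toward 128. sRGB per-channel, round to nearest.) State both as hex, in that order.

14% tone:
  R: 47 + 0.14×(128−47) = 47 + 11.34 = 58.34 → 58
  G: 221 − 13.02 = 207.98 → 208
  B: 104 + 0.14×(128−104) = 104 + 3.36 = 107.36 → 107
  → #3ad06b
87% tone:
  R: 47 + 0.87×(128−47) = 47 + 70.47 = 117.47 → 117
  G: 221 + 0.87×(128−221) = 221 − 80.91 = 140.09 → 140
  B: 104 + 0.87×(128−104) = 104 + 20.88 = 124.88 → 125
  → #758c7d

#3ad06b, #758c7d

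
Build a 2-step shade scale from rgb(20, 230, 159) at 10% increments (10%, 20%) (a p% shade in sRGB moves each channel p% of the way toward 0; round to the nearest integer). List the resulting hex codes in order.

10%: (20 − 2 = 18→18, 230 − 23 = 207→207, 159 − 15.9 = 143.1→143) → #12cf8f
20%: (20 − 4 = 16→16, 230 − 46 = 184→184, 159 − 31.8 = 127.2→127) → #10b87f

#12cf8f, #10b87f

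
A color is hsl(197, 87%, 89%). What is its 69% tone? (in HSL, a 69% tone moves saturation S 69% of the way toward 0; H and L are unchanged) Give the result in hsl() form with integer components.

S moves 69% from 87 toward 0: 87 − 60.03 = 26.97 → 27.
H and L are unchanged.

hsl(197, 27%, 89%)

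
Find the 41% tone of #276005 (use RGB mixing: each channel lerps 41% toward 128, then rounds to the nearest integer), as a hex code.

#4b6d37

#276005 is rgb(39, 96, 5).
Lerp each channel 41% toward 128:
  R: 39 + 36.49 = 75.49 → 75
  G: 96 + 13.12 = 109.12 → 109
  B: 5 + 50.43 = 55.43 → 55
rgb(75, 109, 55) = #4b6d37.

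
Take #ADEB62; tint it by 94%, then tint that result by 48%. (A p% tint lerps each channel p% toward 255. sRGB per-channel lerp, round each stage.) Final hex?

#FCFEFA

#ADEB62 is rgb(173, 235, 98).
A 94% tint moves each channel 94% toward 255:
  R: 173 + 77.08 = 250.08 → 250
  G: 235 + 0.94×(255−235) = 235 + 18.8 = 253.8 → 254
  B: 98 + 147.58 = 245.58 → 246
After the tint: rgb(250, 254, 246) = #FAFEF6.
A 48% tint moves each channel 48% toward 255:
  R: 250 + 2.4 = 252.4 → 252
  G: 254 + 0.48 = 254.48 → 254
  B: 246 + 0.48×(255−246) = 246 + 4.32 = 250.32 → 250
rgb(252, 254, 250) = #FCFEFA.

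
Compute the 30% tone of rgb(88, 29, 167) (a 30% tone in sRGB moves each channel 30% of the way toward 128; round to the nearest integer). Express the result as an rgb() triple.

A 30% tone moves each channel 30% toward 128:
  R: 88 + 0.3×(128−88) = 88 + 12 = 100 → 100
  G: 29 + 29.7 = 58.7 → 59
  B: 167 + 0.3×(128−167) = 167 − 11.7 = 155.3 → 155

rgb(100, 59, 155)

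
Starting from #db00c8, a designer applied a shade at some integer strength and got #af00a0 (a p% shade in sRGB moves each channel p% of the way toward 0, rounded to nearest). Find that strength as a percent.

20%

#db00c8 is rgb(219, 0, 200); #af00a0 is rgb(175, 0, 160).
On the R channel (widest range): 175 ≈ 219 + (p/100)(0 − 219), so p ≈ 100×(175 − 219)/(0 − 219) = -4400/-219 = 20.09.
p = 20 reproduces all three channels after rounding.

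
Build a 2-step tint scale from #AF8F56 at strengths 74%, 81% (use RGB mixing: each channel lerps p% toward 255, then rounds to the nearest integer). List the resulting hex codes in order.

#AF8F56 is rgb(175, 143, 86).
74%: (175 + 59.2 = 234.2→234, 143 + 82.88 = 225.88→226, 86 + 125.06 = 211.06→211) → #EAE2D3
81%: (175 + 64.8 = 239.8→240, 143 + 90.72 = 233.72→234, 86 + 136.89 = 222.89→223) → #F0EADF

#EAE2D3, #F0EADF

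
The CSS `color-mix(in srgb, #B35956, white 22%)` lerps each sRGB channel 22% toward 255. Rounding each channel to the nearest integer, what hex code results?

#C47E7B

#B35956 is rgb(179, 89, 86).
Lerp each channel 22% toward 255:
  R: 179 + 16.72 = 195.72 → 196
  G: 89 + 0.22×(255−89) = 89 + 36.52 = 125.52 → 126
  B: 86 + 37.18 = 123.18 → 123
rgb(196, 126, 123) = #C47E7B.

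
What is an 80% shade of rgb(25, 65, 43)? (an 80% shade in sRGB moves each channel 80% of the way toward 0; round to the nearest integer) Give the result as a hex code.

#050D09

Per channel, c → c + 0.8(0 − c):
  R: 25 + 0.8×(0−25) = 25 − 20 = 5 → 5
  G: 65 + 0.8×(0−65) = 65 − 52 = 13 → 13
  B: 43 − 34.4 = 8.6 → 9
rgb(5, 13, 9) = #050D09.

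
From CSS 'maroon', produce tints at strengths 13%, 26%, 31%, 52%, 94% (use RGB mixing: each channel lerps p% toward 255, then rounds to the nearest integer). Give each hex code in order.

CSS maroon is rgb(128, 0, 0).
13%: (128 + 16.51 = 144.51→145, 0 + 33.15 = 33.15→33, 0 + 33.15 = 33.15→33) → #912121
26%: (128 + 33.02 = 161.02→161, 0 + 66.3 = 66.3→66, 0 + 66.3 = 66.3→66) → #A14242
31%: (128 + 39.37 = 167.37→167, 0 + 79.05 = 79.05→79, 0 + 79.05 = 79.05→79) → #A74F4F
52%: (128 + 66.04 = 194.04→194, 0 + 132.6 = 132.6→133, 0 + 132.6 = 132.6→133) → #C28585
94%: (128 + 119.38 = 247.38→247, 0 + 239.7 = 239.7→240, 0 + 239.7 = 239.7→240) → #F7F0F0

#912121, #A14242, #A74F4F, #C28585, #F7F0F0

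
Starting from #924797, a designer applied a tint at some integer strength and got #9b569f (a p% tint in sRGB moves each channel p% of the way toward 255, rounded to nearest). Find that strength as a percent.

8%

#924797 is rgb(146, 71, 151); #9b569f is rgb(155, 86, 159).
On the G channel (widest range): 86 ≈ 71 + (p/100)(255 − 71), so p ≈ 100×(86 − 71)/(255 − 71) = 1500/184 = 8.15.
p = 8 reproduces all three channels after rounding.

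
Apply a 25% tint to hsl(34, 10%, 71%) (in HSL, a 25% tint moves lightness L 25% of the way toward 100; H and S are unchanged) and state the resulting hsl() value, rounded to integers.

hsl(34, 10%, 78%)

L moves 25% from 71 toward 100: 71 + 7.25 = 78.25 → 78.
H and S are unchanged.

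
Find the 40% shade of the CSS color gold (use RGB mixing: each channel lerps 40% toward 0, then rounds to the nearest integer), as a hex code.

CSS gold is rgb(255, 215, 0).
A 40% shade moves each channel 40% toward 0:
  R: 255 + 0.4×(0−255) = 255 − 102 = 153 → 153
  G: 215 + 0.4×(0−215) = 215 − 86 = 129 → 129
  B: 0 + 0 = 0 → 0
rgb(153, 129, 0) = #998100.

#998100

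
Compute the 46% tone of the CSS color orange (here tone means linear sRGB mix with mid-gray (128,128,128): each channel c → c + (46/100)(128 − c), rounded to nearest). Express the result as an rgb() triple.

CSS orange is rgb(255, 165, 0).
Per channel, c → c + 0.46(128 − c):
  R: 255 − 58.42 = 196.58 → 197
  G: 165 − 17.02 = 147.98 → 148
  B: 0 + 58.88 = 58.88 → 59

rgb(197, 148, 59)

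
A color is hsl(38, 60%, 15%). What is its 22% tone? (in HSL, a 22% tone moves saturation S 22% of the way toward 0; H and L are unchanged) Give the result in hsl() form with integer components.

hsl(38, 47%, 15%)

S moves 22% from 60 toward 0: 60 − 13.2 = 46.8 → 47.
H and L are unchanged.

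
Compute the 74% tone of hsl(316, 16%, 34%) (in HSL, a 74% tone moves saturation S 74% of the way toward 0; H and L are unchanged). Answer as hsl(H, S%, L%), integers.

hsl(316, 4%, 34%)

S moves 74% from 16 toward 0: 16 − 11.84 = 4.16 → 4.
H and L are unchanged.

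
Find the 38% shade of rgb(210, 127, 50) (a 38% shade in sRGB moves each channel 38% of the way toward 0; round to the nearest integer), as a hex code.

#824f1f

Lerp each channel 38% toward 0:
  R: 210 − 79.8 = 130.2 → 130
  G: 127 − 48.26 = 78.74 → 79
  B: 50 + 0.38×(0−50) = 50 − 19 = 31 → 31
rgb(130, 79, 31) = #824f1f.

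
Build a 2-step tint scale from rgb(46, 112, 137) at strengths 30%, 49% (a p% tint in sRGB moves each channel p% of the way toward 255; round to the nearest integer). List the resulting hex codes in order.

30%: (46 + 62.7 = 108.7→109, 112 + 42.9 = 154.9→155, 137 + 35.4 = 172.4→172) → #6D9BAC
49%: (46 + 102.41 = 148.41→148, 112 + 70.07 = 182.07→182, 137 + 57.82 = 194.82→195) → #94B6C3

#6D9BAC, #94B6C3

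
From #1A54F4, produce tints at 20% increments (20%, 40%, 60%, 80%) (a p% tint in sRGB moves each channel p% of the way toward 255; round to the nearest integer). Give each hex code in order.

#1A54F4 is rgb(26, 84, 244).
20%: (26 + 45.8 = 71.8→72, 84 + 34.2 = 118.2→118, 244 + 2.2 = 246.2→246) → #4876F6
40%: (26 + 91.6 = 117.6→118, 84 + 68.4 = 152.4→152, 244 + 4.4 = 248.4→248) → #7698F8
60%: (26 + 137.4 = 163.4→163, 84 + 102.6 = 186.6→187, 244 + 6.6 = 250.6→251) → #A3BBFB
80%: (26 + 183.2 = 209.2→209, 84 + 136.8 = 220.8→221, 244 + 8.8 = 252.8→253) → #D1DDFD

#4876F6, #7698F8, #A3BBFB, #D1DDFD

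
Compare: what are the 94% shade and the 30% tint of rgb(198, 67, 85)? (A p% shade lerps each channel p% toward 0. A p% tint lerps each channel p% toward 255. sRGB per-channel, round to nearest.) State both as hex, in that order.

#0C0405, #D77B88

94% shade:
  R: 198 + 0.94×(0−198) = 198 − 186.12 = 11.88 → 12
  G: 67 + 0.94×(0−67) = 67 − 62.98 = 4.02 → 4
  B: 85 + 0.94×(0−85) = 85 − 79.9 = 5.1 → 5
  → #0C0405
30% tint:
  R: 198 + 17.1 = 215.1 → 215
  G: 67 + 56.4 = 123.4 → 123
  B: 85 + 51 = 136 → 136
  → #D77B88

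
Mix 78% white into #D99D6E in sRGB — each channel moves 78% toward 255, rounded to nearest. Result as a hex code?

#D99D6E is rgb(217, 157, 110).
A 78% tint moves each channel 78% toward 255:
  R: 217 + 0.78×(255−217) = 217 + 29.64 = 246.64 → 247
  G: 157 + 76.44 = 233.44 → 233
  B: 110 + 0.78×(255−110) = 110 + 113.1 = 223.1 → 223
rgb(247, 233, 223) = #F7E9DF.

#F7E9DF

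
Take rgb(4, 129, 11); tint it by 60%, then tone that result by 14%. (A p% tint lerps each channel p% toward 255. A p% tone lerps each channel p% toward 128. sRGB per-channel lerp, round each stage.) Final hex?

Lerp each channel 60% toward 255:
  R: 4 + 150.6 = 154.6 → 155
  G: 129 + 75.6 = 204.6 → 205
  B: 11 + 146.4 = 157.4 → 157
After the tint: rgb(155, 205, 157) = #9bcd9d.
Per channel, c → c + 0.14(128 − c):
  R: 155 − 3.78 = 151.22 → 151
  G: 205 − 10.78 = 194.22 → 194
  B: 157 − 4.06 = 152.94 → 153
rgb(151, 194, 153) = #97c299.

#97c299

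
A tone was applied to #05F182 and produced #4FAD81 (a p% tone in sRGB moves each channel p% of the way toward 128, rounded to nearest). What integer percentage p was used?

#05F182 is rgb(5, 241, 130); #4FAD81 is rgb(79, 173, 129).
On the R channel (widest range): 79 ≈ 5 + (p/100)(128 − 5), so p ≈ 100×(79 − 5)/(128 − 5) = 7400/123 = 60.16.
p = 60 reproduces all three channels after rounding.

60%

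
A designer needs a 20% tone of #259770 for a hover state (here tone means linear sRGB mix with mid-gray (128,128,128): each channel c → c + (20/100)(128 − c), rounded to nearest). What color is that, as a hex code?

#379273

#259770 is rgb(37, 151, 112).
Lerp each channel 20% toward 128:
  R: 37 + 18.2 = 55.2 → 55
  G: 151 − 4.6 = 146.4 → 146
  B: 112 + 0.2×(128−112) = 112 + 3.2 = 115.2 → 115
rgb(55, 146, 115) = #379273.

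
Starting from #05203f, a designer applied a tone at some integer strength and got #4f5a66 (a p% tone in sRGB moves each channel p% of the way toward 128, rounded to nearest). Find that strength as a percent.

#05203f is rgb(5, 32, 63); #4f5a66 is rgb(79, 90, 102).
On the R channel (widest range): 79 ≈ 5 + (p/100)(128 − 5), so p ≈ 100×(79 − 5)/(128 − 5) = 7400/123 = 60.16.
p = 60 reproduces all three channels after rounding.

60%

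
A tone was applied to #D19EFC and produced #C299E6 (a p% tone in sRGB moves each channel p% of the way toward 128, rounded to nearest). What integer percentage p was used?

#D19EFC is rgb(209, 158, 252); #C299E6 is rgb(194, 153, 230).
On the B channel (widest range): 230 ≈ 252 + (p/100)(128 − 252), so p ≈ 100×(230 − 252)/(128 − 252) = -2200/-124 = 17.74.
p = 18 reproduces all three channels after rounding.

18%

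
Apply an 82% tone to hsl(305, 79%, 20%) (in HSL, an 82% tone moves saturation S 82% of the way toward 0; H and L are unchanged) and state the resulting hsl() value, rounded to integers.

S moves 82% from 79 toward 0: 79 − 64.78 = 14.22 → 14.
H and L are unchanged.

hsl(305, 14%, 20%)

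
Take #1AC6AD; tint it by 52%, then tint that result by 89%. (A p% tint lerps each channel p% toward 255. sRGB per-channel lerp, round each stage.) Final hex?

#1AC6AD is rgb(26, 198, 173).
A 52% tint moves each channel 52% toward 255:
  R: 26 + 0.52×(255−26) = 26 + 119.08 = 145.08 → 145
  G: 198 + 29.64 = 227.64 → 228
  B: 173 + 0.52×(255−173) = 173 + 42.64 = 215.64 → 216
After the tint: rgb(145, 228, 216) = #91E4D8.
An 89% tint moves each channel 89% toward 255:
  R: 145 + 97.9 = 242.9 → 243
  G: 228 + 0.89×(255−228) = 228 + 24.03 = 252.03 → 252
  B: 216 + 34.71 = 250.71 → 251
rgb(243, 252, 251) = #F3FCFB.

#F3FCFB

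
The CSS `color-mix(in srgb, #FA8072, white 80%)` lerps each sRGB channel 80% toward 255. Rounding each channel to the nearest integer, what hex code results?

#FEE6E3

#FA8072 is rgb(250, 128, 114).
Lerp each channel 80% toward 255:
  R: 250 + 4 = 254 → 254
  G: 128 + 0.8×(255−128) = 128 + 101.6 = 229.6 → 230
  B: 114 + 0.8×(255−114) = 114 + 112.8 = 226.8 → 227
rgb(254, 230, 227) = #FEE6E3.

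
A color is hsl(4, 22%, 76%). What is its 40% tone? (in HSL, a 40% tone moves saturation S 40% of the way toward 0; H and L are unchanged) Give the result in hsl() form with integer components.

S moves 40% from 22 toward 0: 22 − 8.8 = 13.2 → 13.
H and L are unchanged.

hsl(4, 13%, 76%)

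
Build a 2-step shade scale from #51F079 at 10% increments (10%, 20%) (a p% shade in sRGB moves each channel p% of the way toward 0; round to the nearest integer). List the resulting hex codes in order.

#51F079 is rgb(81, 240, 121).
10%: (81 − 8.1 = 72.9→73, 240 − 24 = 216→216, 121 − 12.1 = 108.9→109) → #49D86D
20%: (81 − 16.2 = 64.8→65, 240 − 48 = 192→192, 121 − 24.2 = 96.8→97) → #41C061

#49D86D, #41C061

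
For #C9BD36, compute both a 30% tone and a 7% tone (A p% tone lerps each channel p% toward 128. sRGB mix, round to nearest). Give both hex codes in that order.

#B3AB4C, #C4B93B

#C9BD36 is rgb(201, 189, 54).
30% tone:
  R: 201 + 0.3×(128−201) = 201 − 21.9 = 179.1 → 179
  G: 189 + 0.3×(128−189) = 189 − 18.3 = 170.7 → 171
  B: 54 + 22.2 = 76.2 → 76
  → #B3AB4C
7% tone:
  R: 201 + 0.07×(128−201) = 201 − 5.11 = 195.89 → 196
  G: 189 + 0.07×(128−189) = 189 − 4.27 = 184.73 → 185
  B: 54 + 5.18 = 59.18 → 59
  → #C4B93B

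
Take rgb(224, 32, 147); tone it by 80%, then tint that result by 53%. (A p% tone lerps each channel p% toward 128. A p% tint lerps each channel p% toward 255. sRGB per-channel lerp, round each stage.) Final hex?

#ccbac5

An 80% tone moves each channel 80% toward 128:
  R: 224 + 0.8×(128−224) = 224 − 76.8 = 147.2 → 147
  G: 32 + 76.8 = 108.8 → 109
  B: 147 − 15.2 = 131.8 → 132
After the tone: rgb(147, 109, 132) = #936d84.
Per channel, c → c + 0.53(255 − c):
  R: 147 + 0.53×(255−147) = 147 + 57.24 = 204.24 → 204
  G: 109 + 0.53×(255−109) = 109 + 77.38 = 186.38 → 186
  B: 132 + 65.19 = 197.19 → 197
rgb(204, 186, 197) = #ccbac5.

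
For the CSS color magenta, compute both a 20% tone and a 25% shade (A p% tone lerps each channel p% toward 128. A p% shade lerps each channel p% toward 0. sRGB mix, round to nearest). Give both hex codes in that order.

CSS magenta is rgb(255, 0, 255).
20% tone:
  R: 255 − 25.4 = 229.6 → 230
  G: 0 + 0.2×(128−0) = 0 + 25.6 = 25.6 → 26
  B: 255 + 0.2×(128−255) = 255 − 25.4 = 229.6 → 230
  → #E61AE6
25% shade:
  R: 255 − 63.75 = 191.25 → 191
  G: 0 + 0 = 0 → 0
  B: 255 − 63.75 = 191.25 → 191
  → #BF00BF

#E61AE6, #BF00BF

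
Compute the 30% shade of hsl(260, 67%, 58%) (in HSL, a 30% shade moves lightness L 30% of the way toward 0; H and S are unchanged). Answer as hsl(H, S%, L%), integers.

hsl(260, 67%, 41%)

L moves 30% from 58 toward 0: 58 − 17.4 = 40.6 → 41.
H and S are unchanged.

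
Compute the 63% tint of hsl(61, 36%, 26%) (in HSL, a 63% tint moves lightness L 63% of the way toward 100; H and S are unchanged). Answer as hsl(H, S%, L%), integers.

hsl(61, 36%, 73%)

L moves 63% from 26 toward 100: 26 + 46.62 = 72.62 → 73.
H and S are unchanged.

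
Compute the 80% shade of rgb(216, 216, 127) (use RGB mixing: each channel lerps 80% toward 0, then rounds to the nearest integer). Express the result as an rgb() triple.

rgb(43, 43, 25)

Per channel, c → c + 0.8(0 − c):
  R: 216 + 0.8×(0−216) = 216 − 172.8 = 43.2 → 43
  G: 216 + 0.8×(0−216) = 216 − 172.8 = 43.2 → 43
  B: 127 − 101.6 = 25.4 → 25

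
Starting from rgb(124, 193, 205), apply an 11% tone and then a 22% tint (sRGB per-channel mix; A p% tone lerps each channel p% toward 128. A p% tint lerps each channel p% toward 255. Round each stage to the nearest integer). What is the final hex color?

Lerp each channel 11% toward 128:
  R: 124 + 0.44 = 124.44 → 124
  G: 193 + 0.11×(128−193) = 193 − 7.15 = 185.85 → 186
  B: 205 + 0.11×(128−205) = 205 − 8.47 = 196.53 → 197
After the tone: rgb(124, 186, 197) = #7CBAC5.
Lerp each channel 22% toward 255:
  R: 124 + 28.82 = 152.82 → 153
  G: 186 + 0.22×(255−186) = 186 + 15.18 = 201.18 → 201
  B: 197 + 0.22×(255−197) = 197 + 12.76 = 209.76 → 210
rgb(153, 201, 210) = #99C9D2.

#99C9D2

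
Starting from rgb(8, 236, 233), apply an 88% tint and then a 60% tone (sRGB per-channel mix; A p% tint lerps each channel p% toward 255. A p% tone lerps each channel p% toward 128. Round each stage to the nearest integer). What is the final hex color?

#a7b2b2

Per channel, c → c + 0.88(255 − c):
  R: 8 + 0.88×(255−8) = 8 + 217.36 = 225.36 → 225
  G: 236 + 0.88×(255−236) = 236 + 16.72 = 252.72 → 253
  B: 233 + 19.36 = 252.36 → 252
After the tint: rgb(225, 253, 252) = #e1fdfc.
Lerp each channel 60% toward 128:
  R: 225 − 58.2 = 166.8 → 167
  G: 253 − 75 = 178 → 178
  B: 252 − 74.4 = 177.6 → 178
rgb(167, 178, 178) = #a7b2b2.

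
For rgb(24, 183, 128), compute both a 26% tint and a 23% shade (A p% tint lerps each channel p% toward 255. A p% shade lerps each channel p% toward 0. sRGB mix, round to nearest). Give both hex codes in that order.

26% tint:
  R: 24 + 0.26×(255−24) = 24 + 60.06 = 84.06 → 84
  G: 183 + 18.72 = 201.72 → 202
  B: 128 + 0.26×(255−128) = 128 + 33.02 = 161.02 → 161
  → #54caa1
23% shade:
  R: 24 − 5.52 = 18.48 → 18
  G: 183 − 42.09 = 140.91 → 141
  B: 128 + 0.23×(0−128) = 128 − 29.44 = 98.56 → 99
  → #128d63

#54caa1, #128d63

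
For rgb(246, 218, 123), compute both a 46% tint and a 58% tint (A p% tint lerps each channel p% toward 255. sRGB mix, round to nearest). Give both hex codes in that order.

46% tint:
  R: 246 + 4.14 = 250.14 → 250
  G: 218 + 17.02 = 235.02 → 235
  B: 123 + 0.46×(255−123) = 123 + 60.72 = 183.72 → 184
  → #faebb8
58% tint:
  R: 246 + 5.22 = 251.22 → 251
  G: 218 + 21.46 = 239.46 → 239
  B: 123 + 76.56 = 199.56 → 200
  → #fbefc8

#faebb8, #fbefc8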